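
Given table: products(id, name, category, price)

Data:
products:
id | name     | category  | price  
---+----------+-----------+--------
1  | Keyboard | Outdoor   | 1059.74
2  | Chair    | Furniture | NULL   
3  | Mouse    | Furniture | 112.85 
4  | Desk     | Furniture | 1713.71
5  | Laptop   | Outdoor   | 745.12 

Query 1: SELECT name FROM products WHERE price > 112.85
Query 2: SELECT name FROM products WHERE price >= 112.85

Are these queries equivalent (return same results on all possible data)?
No, not equivalent

Query 1 returns: [('Keyboard',), ('Desk',), ('Laptop',)]
Query 2 returns: [('Keyboard',), ('Mouse',), ('Desk',), ('Laptop',)]

Reason: > vs >= gives different results when price = 112.85 exists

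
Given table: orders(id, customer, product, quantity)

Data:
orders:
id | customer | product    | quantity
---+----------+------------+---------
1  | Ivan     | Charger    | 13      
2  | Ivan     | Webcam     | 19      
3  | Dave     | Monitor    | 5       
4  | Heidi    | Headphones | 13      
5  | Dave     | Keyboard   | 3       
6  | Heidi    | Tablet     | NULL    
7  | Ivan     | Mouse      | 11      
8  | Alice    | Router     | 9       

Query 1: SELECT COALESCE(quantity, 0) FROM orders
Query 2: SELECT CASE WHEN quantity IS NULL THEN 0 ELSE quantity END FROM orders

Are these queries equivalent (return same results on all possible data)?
Yes, equivalent

Both queries return: [(0,), (3,), (5,), (9,), (11,), (13,), (13,), (19,)]

Reason: COALESCE vs CASE for NULL handling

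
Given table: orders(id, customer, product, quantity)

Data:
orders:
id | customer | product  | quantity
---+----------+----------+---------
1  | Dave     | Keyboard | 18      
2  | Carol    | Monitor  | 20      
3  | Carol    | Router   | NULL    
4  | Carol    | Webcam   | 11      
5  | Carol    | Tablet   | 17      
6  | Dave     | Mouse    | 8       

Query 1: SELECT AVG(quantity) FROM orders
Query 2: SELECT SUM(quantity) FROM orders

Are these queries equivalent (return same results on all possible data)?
No, not equivalent

Query 1 returns: [(14.8,)]
Query 2 returns: [(74,)]

Reason: AVG vs SUM give different aggregate values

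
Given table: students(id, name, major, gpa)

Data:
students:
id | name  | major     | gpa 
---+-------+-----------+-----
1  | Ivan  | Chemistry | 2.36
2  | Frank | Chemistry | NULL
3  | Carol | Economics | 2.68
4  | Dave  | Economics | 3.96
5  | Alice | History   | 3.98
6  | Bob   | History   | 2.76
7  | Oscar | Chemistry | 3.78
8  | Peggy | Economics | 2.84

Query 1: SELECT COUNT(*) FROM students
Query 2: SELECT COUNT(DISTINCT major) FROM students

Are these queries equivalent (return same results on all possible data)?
No, not equivalent

Query 1 returns: [(8,)]
Query 2 returns: [(3,)]

Reason: COUNT(*) counts rows, COUNT(DISTINCT major) counts unique majors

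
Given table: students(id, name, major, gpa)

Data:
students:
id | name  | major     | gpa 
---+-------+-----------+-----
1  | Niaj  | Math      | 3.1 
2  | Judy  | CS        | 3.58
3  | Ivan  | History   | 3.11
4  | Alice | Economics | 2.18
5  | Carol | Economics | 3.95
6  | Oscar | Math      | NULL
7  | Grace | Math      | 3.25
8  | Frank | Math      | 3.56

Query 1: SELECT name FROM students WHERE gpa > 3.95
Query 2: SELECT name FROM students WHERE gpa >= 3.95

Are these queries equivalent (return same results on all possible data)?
No, not equivalent

Query 1 returns: []
Query 2 returns: [('Carol',)]

Reason: > vs >= gives different results when gpa = 3.95 exists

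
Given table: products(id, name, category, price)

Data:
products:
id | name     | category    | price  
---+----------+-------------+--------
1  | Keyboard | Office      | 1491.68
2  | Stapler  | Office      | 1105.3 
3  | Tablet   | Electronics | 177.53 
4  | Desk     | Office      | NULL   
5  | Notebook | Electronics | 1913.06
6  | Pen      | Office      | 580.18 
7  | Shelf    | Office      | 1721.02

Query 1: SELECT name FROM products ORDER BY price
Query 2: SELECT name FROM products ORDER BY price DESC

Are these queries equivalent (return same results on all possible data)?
No, not equivalent

Query 1 returns: [('Desk',), ('Tablet',), ('Pen',), ('Stapler',), ('Keyboard',), ('Shelf',), ('Notebook',)]
Query 2 returns: [('Notebook',), ('Shelf',), ('Keyboard',), ('Stapler',), ('Pen',), ('Tablet',), ('Desk',)]

Reason: ASC vs DESC gives opposite ordering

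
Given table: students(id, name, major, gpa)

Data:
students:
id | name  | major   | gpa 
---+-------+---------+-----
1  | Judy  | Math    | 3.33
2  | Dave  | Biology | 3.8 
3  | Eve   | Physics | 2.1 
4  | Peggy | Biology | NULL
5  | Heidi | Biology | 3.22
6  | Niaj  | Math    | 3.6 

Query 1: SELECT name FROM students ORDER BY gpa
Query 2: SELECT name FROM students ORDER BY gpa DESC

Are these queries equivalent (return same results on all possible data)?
No, not equivalent

Query 1 returns: [('Peggy',), ('Eve',), ('Heidi',), ('Judy',), ('Niaj',), ('Dave',)]
Query 2 returns: [('Dave',), ('Niaj',), ('Judy',), ('Heidi',), ('Eve',), ('Peggy',)]

Reason: ASC vs DESC gives opposite ordering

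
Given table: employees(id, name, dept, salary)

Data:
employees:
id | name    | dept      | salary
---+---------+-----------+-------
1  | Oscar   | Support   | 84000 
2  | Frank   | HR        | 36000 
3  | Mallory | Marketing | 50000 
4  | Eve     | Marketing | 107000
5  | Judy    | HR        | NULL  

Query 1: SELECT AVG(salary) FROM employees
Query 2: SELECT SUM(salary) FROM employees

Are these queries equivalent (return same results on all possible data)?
No, not equivalent

Query 1 returns: [(69250.0,)]
Query 2 returns: [(277000,)]

Reason: AVG vs SUM give different aggregate values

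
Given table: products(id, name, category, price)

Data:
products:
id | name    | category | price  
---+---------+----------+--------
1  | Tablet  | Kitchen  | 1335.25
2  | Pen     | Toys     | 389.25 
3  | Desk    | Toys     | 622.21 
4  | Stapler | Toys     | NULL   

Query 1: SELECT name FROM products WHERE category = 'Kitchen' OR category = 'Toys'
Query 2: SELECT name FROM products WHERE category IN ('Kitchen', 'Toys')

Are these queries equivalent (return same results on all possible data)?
Yes, equivalent

Both queries return: [('Desk',), ('Pen',), ('Stapler',), ('Tablet',)]

Reason: OR vs IN are equivalent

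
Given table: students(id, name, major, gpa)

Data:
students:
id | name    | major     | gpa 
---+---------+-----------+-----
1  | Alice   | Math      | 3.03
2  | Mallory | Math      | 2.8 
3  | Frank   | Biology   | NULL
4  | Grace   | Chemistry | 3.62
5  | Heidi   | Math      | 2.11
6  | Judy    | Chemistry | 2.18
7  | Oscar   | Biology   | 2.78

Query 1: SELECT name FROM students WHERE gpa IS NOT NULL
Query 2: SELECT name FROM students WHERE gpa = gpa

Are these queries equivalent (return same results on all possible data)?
Yes, equivalent

Both queries return: [('Alice',), ('Grace',), ('Heidi',), ('Judy',), ('Mallory',), ('Oscar',)]

Reason: IS NOT NULL vs self-equality (both exclude NULLs)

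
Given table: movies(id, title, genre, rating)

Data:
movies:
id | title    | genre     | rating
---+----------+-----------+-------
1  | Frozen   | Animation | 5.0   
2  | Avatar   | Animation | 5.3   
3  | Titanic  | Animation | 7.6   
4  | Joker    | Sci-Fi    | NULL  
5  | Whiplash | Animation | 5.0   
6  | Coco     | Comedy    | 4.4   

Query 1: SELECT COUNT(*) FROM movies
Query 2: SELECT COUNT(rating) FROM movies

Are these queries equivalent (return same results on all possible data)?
No, not equivalent

Query 1 returns: [(6,)]
Query 2 returns: [(5,)]

Reason: COUNT(*) includes NULLs, COUNT(column) excludes them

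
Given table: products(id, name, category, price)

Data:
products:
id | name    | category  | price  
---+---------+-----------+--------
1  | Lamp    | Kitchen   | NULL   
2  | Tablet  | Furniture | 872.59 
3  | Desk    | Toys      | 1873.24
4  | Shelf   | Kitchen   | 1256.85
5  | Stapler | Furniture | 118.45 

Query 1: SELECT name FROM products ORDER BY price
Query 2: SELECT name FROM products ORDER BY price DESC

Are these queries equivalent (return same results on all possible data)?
No, not equivalent

Query 1 returns: [('Lamp',), ('Stapler',), ('Tablet',), ('Shelf',), ('Desk',)]
Query 2 returns: [('Desk',), ('Shelf',), ('Tablet',), ('Stapler',), ('Lamp',)]

Reason: ASC vs DESC gives opposite ordering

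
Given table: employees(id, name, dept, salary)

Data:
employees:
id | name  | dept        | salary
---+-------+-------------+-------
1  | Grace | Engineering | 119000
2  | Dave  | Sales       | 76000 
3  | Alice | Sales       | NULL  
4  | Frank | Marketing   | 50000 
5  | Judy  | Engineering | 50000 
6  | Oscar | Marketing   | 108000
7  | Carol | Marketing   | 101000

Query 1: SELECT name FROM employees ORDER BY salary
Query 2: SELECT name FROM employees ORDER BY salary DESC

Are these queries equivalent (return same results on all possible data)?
No, not equivalent

Query 1 returns: [('Alice',), ('Frank',), ('Judy',), ('Dave',), ('Carol',), ('Oscar',), ('Grace',)]
Query 2 returns: [('Grace',), ('Oscar',), ('Carol',), ('Dave',), ('Frank',), ('Judy',), ('Alice',)]

Reason: ASC vs DESC gives opposite ordering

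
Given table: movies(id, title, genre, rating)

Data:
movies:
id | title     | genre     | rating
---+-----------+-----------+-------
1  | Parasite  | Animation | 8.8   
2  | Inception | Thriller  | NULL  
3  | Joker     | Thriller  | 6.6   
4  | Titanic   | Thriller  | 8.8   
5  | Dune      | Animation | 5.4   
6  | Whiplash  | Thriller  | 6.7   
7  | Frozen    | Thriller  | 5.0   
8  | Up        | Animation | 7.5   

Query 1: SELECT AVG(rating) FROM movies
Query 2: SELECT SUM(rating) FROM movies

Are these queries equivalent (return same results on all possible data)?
No, not equivalent

Query 1 returns: [(6.971428571428572,)]
Query 2 returns: [(48.800000000000004,)]

Reason: AVG vs SUM give different aggregate values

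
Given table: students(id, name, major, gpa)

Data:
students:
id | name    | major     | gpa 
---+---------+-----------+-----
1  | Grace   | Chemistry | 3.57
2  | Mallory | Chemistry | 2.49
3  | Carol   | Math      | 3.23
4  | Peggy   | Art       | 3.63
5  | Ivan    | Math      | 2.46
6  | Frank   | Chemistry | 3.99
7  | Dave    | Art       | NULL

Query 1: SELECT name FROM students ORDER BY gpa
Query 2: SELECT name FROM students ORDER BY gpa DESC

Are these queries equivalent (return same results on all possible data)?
No, not equivalent

Query 1 returns: [('Dave',), ('Ivan',), ('Mallory',), ('Carol',), ('Grace',), ('Peggy',), ('Frank',)]
Query 2 returns: [('Frank',), ('Peggy',), ('Grace',), ('Carol',), ('Mallory',), ('Ivan',), ('Dave',)]

Reason: ASC vs DESC gives opposite ordering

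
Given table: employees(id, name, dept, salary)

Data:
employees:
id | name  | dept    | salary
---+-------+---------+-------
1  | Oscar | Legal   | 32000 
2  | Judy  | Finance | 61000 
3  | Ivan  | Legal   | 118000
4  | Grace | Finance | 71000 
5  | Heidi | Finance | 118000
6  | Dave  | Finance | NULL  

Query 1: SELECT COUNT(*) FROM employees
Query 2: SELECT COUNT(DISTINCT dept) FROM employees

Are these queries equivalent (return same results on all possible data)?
No, not equivalent

Query 1 returns: [(6,)]
Query 2 returns: [(2,)]

Reason: COUNT(*) counts rows, COUNT(DISTINCT dept) counts unique depts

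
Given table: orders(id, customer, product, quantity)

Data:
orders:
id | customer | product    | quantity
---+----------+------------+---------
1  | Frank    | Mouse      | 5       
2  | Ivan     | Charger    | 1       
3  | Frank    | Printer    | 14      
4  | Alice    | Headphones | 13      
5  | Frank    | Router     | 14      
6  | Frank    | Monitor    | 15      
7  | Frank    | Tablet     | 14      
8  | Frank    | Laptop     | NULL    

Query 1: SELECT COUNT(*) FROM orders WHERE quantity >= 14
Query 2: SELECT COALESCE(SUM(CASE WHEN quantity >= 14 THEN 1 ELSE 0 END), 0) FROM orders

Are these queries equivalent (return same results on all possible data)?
Yes, equivalent

Both queries return: [(4,)]

Reason: COUNT with WHERE vs conditional SUM (COALESCE handles empty-table NULL)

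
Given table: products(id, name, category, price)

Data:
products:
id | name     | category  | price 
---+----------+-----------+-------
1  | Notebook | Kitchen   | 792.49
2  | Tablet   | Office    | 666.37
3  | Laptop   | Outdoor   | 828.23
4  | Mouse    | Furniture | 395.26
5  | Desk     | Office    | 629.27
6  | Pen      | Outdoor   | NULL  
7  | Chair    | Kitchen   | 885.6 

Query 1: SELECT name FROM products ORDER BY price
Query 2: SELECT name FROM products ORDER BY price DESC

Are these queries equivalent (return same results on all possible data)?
No, not equivalent

Query 1 returns: [('Pen',), ('Mouse',), ('Desk',), ('Tablet',), ('Notebook',), ('Laptop',), ('Chair',)]
Query 2 returns: [('Chair',), ('Laptop',), ('Notebook',), ('Tablet',), ('Desk',), ('Mouse',), ('Pen',)]

Reason: ASC vs DESC gives opposite ordering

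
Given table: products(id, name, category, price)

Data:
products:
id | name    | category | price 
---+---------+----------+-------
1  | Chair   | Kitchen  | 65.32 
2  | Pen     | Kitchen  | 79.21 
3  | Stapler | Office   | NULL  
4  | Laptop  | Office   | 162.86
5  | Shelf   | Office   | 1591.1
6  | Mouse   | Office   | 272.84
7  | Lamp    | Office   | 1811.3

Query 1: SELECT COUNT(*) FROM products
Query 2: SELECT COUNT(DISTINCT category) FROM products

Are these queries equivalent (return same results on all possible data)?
No, not equivalent

Query 1 returns: [(7,)]
Query 2 returns: [(2,)]

Reason: COUNT(*) counts rows, COUNT(DISTINCT category) counts unique categorys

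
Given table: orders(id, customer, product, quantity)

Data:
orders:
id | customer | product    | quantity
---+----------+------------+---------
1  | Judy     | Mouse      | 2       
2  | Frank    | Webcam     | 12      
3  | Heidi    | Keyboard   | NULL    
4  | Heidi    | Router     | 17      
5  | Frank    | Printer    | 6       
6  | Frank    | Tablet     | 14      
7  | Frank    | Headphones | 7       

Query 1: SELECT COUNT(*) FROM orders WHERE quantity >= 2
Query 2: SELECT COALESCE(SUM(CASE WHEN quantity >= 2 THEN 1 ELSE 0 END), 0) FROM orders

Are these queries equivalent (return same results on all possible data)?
Yes, equivalent

Both queries return: [(6,)]

Reason: COUNT with WHERE vs conditional SUM (COALESCE handles empty-table NULL)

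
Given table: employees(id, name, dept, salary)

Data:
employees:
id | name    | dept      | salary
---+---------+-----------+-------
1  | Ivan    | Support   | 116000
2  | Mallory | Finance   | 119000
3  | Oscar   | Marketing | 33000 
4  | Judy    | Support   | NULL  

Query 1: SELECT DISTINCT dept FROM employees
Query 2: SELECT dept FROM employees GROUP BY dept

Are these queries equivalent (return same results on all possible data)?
Yes, equivalent

Both queries return: [('Finance',), ('Marketing',), ('Support',)]

Reason: Both get unique depts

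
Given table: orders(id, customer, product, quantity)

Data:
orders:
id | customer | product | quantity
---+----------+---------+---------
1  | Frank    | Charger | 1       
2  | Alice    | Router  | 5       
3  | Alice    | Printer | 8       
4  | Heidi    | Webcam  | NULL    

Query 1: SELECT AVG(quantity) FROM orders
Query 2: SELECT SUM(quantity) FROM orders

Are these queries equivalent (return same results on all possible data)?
No, not equivalent

Query 1 returns: [(4.666666666666667,)]
Query 2 returns: [(14,)]

Reason: AVG vs SUM give different aggregate values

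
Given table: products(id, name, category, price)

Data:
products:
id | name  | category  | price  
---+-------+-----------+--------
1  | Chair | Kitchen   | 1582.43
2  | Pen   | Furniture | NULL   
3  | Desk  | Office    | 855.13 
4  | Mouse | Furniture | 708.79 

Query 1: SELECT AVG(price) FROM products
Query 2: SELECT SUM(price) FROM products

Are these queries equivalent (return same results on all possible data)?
No, not equivalent

Query 1 returns: [(1048.7833333333333,)]
Query 2 returns: [(3146.35,)]

Reason: AVG vs SUM give different aggregate values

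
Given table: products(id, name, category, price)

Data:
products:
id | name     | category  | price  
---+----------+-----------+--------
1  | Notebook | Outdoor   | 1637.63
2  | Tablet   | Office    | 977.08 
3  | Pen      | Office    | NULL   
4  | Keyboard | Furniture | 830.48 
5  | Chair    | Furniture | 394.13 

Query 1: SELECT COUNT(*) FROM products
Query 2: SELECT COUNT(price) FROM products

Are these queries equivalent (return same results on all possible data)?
No, not equivalent

Query 1 returns: [(5,)]
Query 2 returns: [(4,)]

Reason: COUNT(*) includes NULLs, COUNT(column) excludes them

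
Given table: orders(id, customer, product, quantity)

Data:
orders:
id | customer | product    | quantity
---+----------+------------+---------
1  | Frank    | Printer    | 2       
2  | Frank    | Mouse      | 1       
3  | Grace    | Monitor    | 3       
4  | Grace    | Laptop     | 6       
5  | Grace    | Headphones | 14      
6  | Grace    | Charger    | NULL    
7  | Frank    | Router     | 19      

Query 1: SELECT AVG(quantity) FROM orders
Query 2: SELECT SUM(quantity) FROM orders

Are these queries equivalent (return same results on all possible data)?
No, not equivalent

Query 1 returns: [(7.5,)]
Query 2 returns: [(45,)]

Reason: AVG vs SUM give different aggregate values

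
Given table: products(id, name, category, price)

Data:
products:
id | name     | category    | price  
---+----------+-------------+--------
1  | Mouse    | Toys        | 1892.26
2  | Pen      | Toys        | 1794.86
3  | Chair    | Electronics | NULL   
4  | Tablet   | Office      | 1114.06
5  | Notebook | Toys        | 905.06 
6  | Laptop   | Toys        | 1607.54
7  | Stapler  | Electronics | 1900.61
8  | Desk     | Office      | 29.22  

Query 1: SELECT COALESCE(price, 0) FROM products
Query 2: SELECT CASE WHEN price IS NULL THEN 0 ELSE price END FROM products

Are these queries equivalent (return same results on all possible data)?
Yes, equivalent

Both queries return: [(0,), (29.22,), (905.06,), (1114.06,), (1607.54,), (1794.86,), (1892.26,), (1900.61,)]

Reason: COALESCE vs CASE for NULL handling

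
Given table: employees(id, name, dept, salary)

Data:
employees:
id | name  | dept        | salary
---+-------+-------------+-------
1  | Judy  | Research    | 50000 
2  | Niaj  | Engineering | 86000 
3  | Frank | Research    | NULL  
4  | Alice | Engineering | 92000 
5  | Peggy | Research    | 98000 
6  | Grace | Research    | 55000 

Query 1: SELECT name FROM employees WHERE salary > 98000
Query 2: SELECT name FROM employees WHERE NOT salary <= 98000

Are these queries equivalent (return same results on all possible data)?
Yes, equivalent

Both queries return: []

Reason: Both filter salary > 98000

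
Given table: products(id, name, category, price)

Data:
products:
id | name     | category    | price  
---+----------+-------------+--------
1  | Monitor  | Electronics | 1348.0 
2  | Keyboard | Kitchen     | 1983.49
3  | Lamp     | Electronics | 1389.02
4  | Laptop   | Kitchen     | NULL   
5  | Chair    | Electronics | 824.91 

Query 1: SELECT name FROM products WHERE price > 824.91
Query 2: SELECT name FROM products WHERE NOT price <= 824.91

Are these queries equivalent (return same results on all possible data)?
Yes, equivalent

Both queries return: [('Keyboard',), ('Lamp',), ('Monitor',)]

Reason: Both filter price > 824.91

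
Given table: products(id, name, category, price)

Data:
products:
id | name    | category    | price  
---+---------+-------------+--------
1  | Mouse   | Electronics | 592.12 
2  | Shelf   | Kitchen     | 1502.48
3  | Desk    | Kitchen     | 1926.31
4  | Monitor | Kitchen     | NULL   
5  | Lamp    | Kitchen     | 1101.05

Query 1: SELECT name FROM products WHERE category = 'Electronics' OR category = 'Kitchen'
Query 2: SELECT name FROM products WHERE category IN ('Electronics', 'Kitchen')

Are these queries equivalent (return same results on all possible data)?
Yes, equivalent

Both queries return: [('Desk',), ('Lamp',), ('Monitor',), ('Mouse',), ('Shelf',)]

Reason: OR vs IN are equivalent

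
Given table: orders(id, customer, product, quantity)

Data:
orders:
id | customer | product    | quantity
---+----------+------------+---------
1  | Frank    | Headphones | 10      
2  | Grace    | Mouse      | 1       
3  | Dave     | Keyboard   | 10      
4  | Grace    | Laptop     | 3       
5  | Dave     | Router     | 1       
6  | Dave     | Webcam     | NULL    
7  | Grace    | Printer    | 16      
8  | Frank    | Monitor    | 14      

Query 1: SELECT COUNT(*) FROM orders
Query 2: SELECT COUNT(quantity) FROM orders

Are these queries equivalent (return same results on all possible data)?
No, not equivalent

Query 1 returns: [(8,)]
Query 2 returns: [(7,)]

Reason: COUNT(*) includes NULLs, COUNT(column) excludes them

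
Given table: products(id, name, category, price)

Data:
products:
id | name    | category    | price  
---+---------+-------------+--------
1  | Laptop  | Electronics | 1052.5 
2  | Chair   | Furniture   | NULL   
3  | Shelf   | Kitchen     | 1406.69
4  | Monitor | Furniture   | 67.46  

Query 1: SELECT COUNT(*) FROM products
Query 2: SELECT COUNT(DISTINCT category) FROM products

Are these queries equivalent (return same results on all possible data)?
No, not equivalent

Query 1 returns: [(4,)]
Query 2 returns: [(3,)]

Reason: COUNT(*) counts rows, COUNT(DISTINCT category) counts unique categorys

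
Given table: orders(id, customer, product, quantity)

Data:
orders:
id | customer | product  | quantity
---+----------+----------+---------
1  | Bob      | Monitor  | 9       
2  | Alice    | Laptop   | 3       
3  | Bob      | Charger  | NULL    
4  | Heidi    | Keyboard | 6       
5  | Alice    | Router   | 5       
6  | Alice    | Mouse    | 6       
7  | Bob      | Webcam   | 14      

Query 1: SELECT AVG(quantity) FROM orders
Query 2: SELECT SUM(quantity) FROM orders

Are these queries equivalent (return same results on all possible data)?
No, not equivalent

Query 1 returns: [(7.166666666666667,)]
Query 2 returns: [(43,)]

Reason: AVG vs SUM give different aggregate values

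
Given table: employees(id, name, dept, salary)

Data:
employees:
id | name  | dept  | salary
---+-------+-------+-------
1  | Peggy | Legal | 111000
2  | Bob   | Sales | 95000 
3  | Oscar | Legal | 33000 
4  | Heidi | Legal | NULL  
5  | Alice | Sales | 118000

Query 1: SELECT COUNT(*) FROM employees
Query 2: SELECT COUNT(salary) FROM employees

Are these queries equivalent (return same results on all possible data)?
No, not equivalent

Query 1 returns: [(5,)]
Query 2 returns: [(4,)]

Reason: COUNT(*) includes NULLs, COUNT(column) excludes them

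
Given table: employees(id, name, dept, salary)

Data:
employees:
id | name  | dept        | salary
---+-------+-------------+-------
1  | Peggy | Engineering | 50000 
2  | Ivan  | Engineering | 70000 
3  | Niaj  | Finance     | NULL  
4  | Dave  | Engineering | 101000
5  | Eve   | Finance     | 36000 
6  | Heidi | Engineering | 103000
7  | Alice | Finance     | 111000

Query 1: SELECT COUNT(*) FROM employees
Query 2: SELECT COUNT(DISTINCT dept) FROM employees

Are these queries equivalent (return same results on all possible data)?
No, not equivalent

Query 1 returns: [(7,)]
Query 2 returns: [(2,)]

Reason: COUNT(*) counts rows, COUNT(DISTINCT dept) counts unique depts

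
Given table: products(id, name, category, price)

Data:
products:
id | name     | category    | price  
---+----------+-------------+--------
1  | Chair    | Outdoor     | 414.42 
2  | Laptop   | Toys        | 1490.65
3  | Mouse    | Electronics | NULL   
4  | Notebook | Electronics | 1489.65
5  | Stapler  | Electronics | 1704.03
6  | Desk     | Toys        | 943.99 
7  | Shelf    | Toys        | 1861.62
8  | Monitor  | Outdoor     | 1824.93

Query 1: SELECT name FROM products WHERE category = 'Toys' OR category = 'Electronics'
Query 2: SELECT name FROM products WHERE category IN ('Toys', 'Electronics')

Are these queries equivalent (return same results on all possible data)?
Yes, equivalent

Both queries return: [('Desk',), ('Laptop',), ('Mouse',), ('Notebook',), ('Shelf',), ('Stapler',)]

Reason: OR vs IN are equivalent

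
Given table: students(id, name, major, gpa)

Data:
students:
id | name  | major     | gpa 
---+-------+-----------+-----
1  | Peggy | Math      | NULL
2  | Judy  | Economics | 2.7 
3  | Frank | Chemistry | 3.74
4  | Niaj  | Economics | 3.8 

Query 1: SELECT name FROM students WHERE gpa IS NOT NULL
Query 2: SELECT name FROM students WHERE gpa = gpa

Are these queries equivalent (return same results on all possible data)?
Yes, equivalent

Both queries return: [('Frank',), ('Judy',), ('Niaj',)]

Reason: IS NOT NULL vs self-equality (both exclude NULLs)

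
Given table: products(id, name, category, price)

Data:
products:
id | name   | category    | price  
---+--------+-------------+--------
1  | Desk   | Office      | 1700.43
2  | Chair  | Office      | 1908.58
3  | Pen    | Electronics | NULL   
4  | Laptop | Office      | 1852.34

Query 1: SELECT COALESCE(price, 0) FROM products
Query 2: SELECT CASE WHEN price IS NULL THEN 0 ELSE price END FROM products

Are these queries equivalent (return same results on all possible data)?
Yes, equivalent

Both queries return: [(0,), (1700.43,), (1852.34,), (1908.58,)]

Reason: COALESCE vs CASE for NULL handling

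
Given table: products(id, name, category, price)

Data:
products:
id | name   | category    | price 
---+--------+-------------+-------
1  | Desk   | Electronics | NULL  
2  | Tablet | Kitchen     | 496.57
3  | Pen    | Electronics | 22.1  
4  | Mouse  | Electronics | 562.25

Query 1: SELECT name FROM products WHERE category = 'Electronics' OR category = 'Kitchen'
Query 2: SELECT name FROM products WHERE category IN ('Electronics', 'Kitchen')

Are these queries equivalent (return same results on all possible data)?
Yes, equivalent

Both queries return: [('Desk',), ('Mouse',), ('Pen',), ('Tablet',)]

Reason: OR vs IN are equivalent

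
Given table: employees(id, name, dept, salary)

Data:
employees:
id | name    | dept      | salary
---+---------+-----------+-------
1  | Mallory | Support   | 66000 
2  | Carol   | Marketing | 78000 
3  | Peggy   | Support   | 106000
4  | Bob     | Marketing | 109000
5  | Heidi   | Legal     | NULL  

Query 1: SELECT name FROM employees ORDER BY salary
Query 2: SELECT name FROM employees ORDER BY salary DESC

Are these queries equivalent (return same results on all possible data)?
No, not equivalent

Query 1 returns: [('Heidi',), ('Mallory',), ('Carol',), ('Peggy',), ('Bob',)]
Query 2 returns: [('Bob',), ('Peggy',), ('Carol',), ('Mallory',), ('Heidi',)]

Reason: ASC vs DESC gives opposite ordering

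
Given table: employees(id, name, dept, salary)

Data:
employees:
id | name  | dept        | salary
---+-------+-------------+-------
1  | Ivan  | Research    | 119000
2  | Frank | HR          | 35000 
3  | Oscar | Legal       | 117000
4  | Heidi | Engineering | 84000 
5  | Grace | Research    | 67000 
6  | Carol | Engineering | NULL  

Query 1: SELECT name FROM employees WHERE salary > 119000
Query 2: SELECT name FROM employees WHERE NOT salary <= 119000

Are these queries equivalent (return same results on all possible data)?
Yes, equivalent

Both queries return: []

Reason: Both filter salary > 119000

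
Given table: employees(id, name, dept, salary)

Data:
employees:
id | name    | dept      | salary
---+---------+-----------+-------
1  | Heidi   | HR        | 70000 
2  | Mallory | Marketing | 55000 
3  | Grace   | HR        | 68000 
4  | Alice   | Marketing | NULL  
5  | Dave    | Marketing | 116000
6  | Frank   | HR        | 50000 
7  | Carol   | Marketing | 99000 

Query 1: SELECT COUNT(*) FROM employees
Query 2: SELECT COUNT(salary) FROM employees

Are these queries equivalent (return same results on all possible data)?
No, not equivalent

Query 1 returns: [(7,)]
Query 2 returns: [(6,)]

Reason: COUNT(*) includes NULLs, COUNT(column) excludes them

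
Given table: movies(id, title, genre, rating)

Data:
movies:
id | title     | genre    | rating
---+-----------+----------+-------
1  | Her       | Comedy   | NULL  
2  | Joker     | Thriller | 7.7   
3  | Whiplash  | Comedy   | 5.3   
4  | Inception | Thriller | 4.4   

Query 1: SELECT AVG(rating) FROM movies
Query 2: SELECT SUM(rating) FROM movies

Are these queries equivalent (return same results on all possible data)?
No, not equivalent

Query 1 returns: [(5.8,)]
Query 2 returns: [(17.4,)]

Reason: AVG vs SUM give different aggregate values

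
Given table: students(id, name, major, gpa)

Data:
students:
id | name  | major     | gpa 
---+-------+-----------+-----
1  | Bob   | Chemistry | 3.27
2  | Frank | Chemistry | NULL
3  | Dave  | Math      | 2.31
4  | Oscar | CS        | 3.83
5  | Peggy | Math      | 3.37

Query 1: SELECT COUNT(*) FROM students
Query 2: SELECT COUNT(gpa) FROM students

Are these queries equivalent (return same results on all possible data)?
No, not equivalent

Query 1 returns: [(5,)]
Query 2 returns: [(4,)]

Reason: COUNT(*) includes NULLs, COUNT(column) excludes them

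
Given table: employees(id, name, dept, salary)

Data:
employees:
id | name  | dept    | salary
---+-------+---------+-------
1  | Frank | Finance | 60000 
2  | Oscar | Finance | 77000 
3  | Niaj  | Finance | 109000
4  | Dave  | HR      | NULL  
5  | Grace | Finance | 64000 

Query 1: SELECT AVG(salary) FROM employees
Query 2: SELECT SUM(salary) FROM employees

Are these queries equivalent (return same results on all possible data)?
No, not equivalent

Query 1 returns: [(77500.0,)]
Query 2 returns: [(310000,)]

Reason: AVG vs SUM give different aggregate values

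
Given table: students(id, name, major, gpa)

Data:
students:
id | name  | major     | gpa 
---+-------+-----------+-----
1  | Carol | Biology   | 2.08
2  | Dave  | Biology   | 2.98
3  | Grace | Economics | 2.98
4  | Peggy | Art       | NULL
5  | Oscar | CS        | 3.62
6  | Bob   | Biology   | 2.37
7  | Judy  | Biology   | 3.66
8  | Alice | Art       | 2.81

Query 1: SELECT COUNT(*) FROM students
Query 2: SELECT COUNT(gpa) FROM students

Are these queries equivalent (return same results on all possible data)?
No, not equivalent

Query 1 returns: [(8,)]
Query 2 returns: [(7,)]

Reason: COUNT(*) includes NULLs, COUNT(column) excludes them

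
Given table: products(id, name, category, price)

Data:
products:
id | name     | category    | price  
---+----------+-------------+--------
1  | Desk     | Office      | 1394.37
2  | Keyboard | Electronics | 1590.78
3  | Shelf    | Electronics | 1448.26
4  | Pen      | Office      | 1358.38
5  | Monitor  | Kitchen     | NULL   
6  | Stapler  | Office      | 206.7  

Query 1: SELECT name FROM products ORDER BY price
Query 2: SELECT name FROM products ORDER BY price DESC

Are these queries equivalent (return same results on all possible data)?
No, not equivalent

Query 1 returns: [('Monitor',), ('Stapler',), ('Pen',), ('Desk',), ('Shelf',), ('Keyboard',)]
Query 2 returns: [('Keyboard',), ('Shelf',), ('Desk',), ('Pen',), ('Stapler',), ('Monitor',)]

Reason: ASC vs DESC gives opposite ordering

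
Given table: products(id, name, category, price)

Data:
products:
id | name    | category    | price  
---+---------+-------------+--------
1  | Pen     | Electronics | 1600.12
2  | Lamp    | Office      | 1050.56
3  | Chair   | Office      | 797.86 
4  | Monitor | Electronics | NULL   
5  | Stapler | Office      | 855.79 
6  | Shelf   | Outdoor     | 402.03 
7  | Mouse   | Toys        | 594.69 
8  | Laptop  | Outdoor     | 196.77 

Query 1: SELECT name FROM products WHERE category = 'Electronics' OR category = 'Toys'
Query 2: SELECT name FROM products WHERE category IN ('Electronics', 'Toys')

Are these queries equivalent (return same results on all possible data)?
Yes, equivalent

Both queries return: [('Monitor',), ('Mouse',), ('Pen',)]

Reason: OR vs IN are equivalent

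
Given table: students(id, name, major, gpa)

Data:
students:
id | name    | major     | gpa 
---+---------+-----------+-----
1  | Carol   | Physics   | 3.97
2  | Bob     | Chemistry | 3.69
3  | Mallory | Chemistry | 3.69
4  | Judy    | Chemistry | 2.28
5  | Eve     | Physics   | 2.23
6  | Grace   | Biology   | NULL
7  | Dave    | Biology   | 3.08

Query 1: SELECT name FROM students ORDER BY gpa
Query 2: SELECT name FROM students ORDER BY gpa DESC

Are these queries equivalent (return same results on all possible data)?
No, not equivalent

Query 1 returns: [('Grace',), ('Eve',), ('Judy',), ('Dave',), ('Bob',), ('Mallory',), ('Carol',)]
Query 2 returns: [('Carol',), ('Bob',), ('Mallory',), ('Dave',), ('Judy',), ('Eve',), ('Grace',)]

Reason: ASC vs DESC gives opposite ordering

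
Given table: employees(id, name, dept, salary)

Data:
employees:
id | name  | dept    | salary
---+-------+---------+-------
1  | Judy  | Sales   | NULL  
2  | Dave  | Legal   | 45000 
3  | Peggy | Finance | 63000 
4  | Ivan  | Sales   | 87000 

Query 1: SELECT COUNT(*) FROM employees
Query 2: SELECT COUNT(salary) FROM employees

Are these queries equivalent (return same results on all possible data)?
No, not equivalent

Query 1 returns: [(4,)]
Query 2 returns: [(3,)]

Reason: COUNT(*) includes NULLs, COUNT(column) excludes them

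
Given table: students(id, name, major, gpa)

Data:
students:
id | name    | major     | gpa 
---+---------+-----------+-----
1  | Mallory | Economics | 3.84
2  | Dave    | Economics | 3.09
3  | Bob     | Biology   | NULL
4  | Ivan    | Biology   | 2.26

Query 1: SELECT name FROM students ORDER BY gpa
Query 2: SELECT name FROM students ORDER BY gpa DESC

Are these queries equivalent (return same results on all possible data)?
No, not equivalent

Query 1 returns: [('Bob',), ('Ivan',), ('Dave',), ('Mallory',)]
Query 2 returns: [('Mallory',), ('Dave',), ('Ivan',), ('Bob',)]

Reason: ASC vs DESC gives opposite ordering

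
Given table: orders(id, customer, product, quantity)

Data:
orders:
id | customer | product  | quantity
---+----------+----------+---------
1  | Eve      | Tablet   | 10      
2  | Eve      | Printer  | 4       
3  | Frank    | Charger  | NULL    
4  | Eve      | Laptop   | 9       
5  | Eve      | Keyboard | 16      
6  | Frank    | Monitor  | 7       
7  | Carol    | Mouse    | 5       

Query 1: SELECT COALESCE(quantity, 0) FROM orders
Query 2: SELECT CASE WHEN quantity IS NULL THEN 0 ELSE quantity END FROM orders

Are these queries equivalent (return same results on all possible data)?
Yes, equivalent

Both queries return: [(0,), (4,), (5,), (7,), (9,), (10,), (16,)]

Reason: COALESCE vs CASE for NULL handling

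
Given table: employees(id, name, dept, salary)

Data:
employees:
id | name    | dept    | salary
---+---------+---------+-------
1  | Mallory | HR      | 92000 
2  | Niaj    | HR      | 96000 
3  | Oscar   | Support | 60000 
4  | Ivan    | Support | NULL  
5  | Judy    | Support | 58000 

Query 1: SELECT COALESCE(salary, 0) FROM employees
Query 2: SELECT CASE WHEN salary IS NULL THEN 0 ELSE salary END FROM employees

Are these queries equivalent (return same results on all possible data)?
Yes, equivalent

Both queries return: [(0,), (58000,), (60000,), (92000,), (96000,)]

Reason: COALESCE vs CASE for NULL handling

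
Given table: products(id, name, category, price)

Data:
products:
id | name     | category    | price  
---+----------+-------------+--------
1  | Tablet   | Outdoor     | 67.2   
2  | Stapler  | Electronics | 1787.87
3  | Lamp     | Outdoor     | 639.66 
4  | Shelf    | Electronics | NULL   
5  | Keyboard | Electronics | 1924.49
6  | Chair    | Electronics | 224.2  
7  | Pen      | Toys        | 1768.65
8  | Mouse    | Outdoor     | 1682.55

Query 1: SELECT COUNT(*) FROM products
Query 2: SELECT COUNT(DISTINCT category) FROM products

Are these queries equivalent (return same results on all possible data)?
No, not equivalent

Query 1 returns: [(8,)]
Query 2 returns: [(3,)]

Reason: COUNT(*) counts rows, COUNT(DISTINCT category) counts unique categorys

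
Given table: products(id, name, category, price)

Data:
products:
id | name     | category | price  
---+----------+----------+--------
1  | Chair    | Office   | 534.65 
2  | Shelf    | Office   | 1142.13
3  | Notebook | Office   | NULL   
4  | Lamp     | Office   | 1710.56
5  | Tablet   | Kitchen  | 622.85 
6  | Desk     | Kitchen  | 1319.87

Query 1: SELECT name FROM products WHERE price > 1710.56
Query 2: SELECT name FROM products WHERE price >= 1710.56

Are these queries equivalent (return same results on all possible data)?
No, not equivalent

Query 1 returns: []
Query 2 returns: [('Lamp',)]

Reason: > vs >= gives different results when price = 1710.56 exists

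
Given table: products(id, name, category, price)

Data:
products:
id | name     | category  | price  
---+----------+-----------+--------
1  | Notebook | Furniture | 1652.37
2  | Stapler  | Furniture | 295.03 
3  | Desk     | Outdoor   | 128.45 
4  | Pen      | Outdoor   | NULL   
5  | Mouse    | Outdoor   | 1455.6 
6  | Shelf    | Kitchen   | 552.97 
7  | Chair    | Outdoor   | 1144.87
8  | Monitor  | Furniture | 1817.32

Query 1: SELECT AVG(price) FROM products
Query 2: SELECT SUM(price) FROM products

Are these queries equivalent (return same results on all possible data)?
No, not equivalent

Query 1 returns: [(1006.6585714285713,)]
Query 2 returns: [(7046.61,)]

Reason: AVG vs SUM give different aggregate values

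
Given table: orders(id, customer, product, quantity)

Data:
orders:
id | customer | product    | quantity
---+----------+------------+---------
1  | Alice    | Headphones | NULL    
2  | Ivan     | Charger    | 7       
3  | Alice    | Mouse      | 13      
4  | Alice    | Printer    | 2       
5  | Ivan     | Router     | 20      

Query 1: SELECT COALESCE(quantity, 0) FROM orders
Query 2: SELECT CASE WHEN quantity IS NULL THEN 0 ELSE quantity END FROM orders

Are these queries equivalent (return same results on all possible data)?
Yes, equivalent

Both queries return: [(0,), (2,), (7,), (13,), (20,)]

Reason: COALESCE vs CASE for NULL handling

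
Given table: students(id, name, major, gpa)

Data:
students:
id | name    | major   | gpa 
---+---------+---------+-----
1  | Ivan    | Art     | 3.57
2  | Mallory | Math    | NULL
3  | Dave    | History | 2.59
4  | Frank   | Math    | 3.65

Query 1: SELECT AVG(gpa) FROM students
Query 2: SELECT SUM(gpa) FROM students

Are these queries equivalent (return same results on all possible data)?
No, not equivalent

Query 1 returns: [(3.2699999999999996,)]
Query 2 returns: [(9.809999999999999,)]

Reason: AVG vs SUM give different aggregate values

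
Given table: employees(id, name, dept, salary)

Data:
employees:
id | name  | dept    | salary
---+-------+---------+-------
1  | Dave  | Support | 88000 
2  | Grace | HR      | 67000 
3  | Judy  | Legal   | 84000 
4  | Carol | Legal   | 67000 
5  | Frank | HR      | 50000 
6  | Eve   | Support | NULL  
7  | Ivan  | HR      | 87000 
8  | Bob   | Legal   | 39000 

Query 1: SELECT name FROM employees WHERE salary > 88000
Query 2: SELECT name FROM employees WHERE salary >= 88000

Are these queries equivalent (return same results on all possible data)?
No, not equivalent

Query 1 returns: []
Query 2 returns: [('Dave',)]

Reason: > vs >= gives different results when salary = 88000 exists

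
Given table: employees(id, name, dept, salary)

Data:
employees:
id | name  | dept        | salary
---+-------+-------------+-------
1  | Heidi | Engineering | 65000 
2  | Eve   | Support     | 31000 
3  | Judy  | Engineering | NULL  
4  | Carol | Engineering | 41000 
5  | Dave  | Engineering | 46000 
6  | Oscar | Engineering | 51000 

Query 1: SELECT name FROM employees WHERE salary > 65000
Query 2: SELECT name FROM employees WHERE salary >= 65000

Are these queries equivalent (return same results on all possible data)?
No, not equivalent

Query 1 returns: []
Query 2 returns: [('Heidi',)]

Reason: > vs >= gives different results when salary = 65000 exists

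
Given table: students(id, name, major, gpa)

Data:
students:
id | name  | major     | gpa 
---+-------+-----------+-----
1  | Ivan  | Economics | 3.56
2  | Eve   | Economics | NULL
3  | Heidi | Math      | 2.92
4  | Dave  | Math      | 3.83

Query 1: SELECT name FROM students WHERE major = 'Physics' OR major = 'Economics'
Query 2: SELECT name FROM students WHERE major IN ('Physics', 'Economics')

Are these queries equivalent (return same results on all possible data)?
Yes, equivalent

Both queries return: [('Eve',), ('Ivan',)]

Reason: OR vs IN are equivalent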